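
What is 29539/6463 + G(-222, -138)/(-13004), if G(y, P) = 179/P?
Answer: 2304801235/504269112 ≈ 4.5706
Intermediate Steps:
29539/6463 + G(-222, -138)/(-13004) = 29539/6463 + (179/(-138))/(-13004) = 29539*(1/6463) + (179*(-1/138))*(-1/13004) = 29539/6463 - 179/138*(-1/13004) = 29539/6463 + 179/1794552 = 2304801235/504269112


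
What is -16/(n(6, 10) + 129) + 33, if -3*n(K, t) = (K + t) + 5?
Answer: 2005/61 ≈ 32.869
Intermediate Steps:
n(K, t) = -5/3 - K/3 - t/3 (n(K, t) = -((K + t) + 5)/3 = -(5 + K + t)/3 = -5/3 - K/3 - t/3)
-16/(n(6, 10) + 129) + 33 = -16/((-5/3 - 1/3*6 - 1/3*10) + 129) + 33 = -16/((-5/3 - 2 - 10/3) + 129) + 33 = -16/(-7 + 129) + 33 = -16/122 + 33 = -16*1/122 + 33 = -8/61 + 33 = 2005/61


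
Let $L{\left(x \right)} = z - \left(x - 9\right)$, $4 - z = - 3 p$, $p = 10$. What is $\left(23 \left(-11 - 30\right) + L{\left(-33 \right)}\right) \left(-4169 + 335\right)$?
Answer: $3324078$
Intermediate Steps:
$z = 34$ ($z = 4 - \left(-3\right) 10 = 4 - -30 = 4 + 30 = 34$)
$L{\left(x \right)} = 43 - x$ ($L{\left(x \right)} = 34 - \left(x - 9\right) = 34 - \left(-9 + x\right) = 43 - x$)
$\left(23 \left(-11 - 30\right) + L{\left(-33 \right)}\right) \left(-4169 + 335\right) = \left(23 \left(-11 - 30\right) + \left(43 - -33\right)\right) \left(-4169 + 335\right) = \left(23 \left(-41\right) + \left(43 + 33\right)\right) \left(-3834\right) = \left(-943 + 76\right) \left(-3834\right) = \left(-867\right) \left(-3834\right) = 3324078$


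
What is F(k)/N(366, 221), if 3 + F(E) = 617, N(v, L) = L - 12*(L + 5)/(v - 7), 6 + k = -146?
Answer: 220426/76627 ≈ 2.8766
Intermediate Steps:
k = -152 (k = -6 - 146 = -152)
N(v, L) = L - 12*(5 + L)/(-7 + v)
F(E) = 614 (F(E) = -3 + 617 = 614)
F(k)/N(366, 221) = 614/(((-60 - 19*221 + 221*366)/(-7 + 366))) = 614/(((-60 - 4199 + 80886)/359)) = 614/(((1/359)*76627)) = 614/(76627/359) = 614*(359/76627) = 220426/76627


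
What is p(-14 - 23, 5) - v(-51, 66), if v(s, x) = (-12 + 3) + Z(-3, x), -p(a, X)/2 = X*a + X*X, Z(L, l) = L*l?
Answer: 527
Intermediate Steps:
p(a, X) = -2*X**2 - 2*X*a (p(a, X) = -2*(X*a + X*X) = -2*(X*a + X**2) = -2*(X**2 + X*a) = -2*X**2 - 2*X*a)
v(s, x) = -9 - 3*x (v(s, x) = (-12 + 3) - 3*x = -9 - 3*x)
p(-14 - 23, 5) - v(-51, 66) = -2*5*(5 + (-14 - 23)) - (-9 - 3*66) = -2*5*(5 - 37) - (-9 - 198) = -2*5*(-32) - 1*(-207) = 320 + 207 = 527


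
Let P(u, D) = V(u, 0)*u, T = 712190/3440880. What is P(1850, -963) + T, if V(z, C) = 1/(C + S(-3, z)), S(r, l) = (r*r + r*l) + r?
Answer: -3357287/26494776 ≈ -0.12671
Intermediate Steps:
S(r, l) = r + r² + l*r (S(r, l) = (r² + l*r) + r = r + r² + l*r)
V(z, C) = 1/(6 + C - 3*z) (V(z, C) = 1/(C - 3*(1 + z - 3)) = 1/(C - 3*(-2 + z)) = 1/(C + (6 - 3*z)) = 1/(6 + C - 3*z))
T = 71219/344088 (T = 712190*(1/3440880) = 71219/344088 ≈ 0.20698)
P(u, D) = u/(6 - 3*u) (P(u, D) = u/(6 + 0 - 3*u) = u/(6 - 3*u))
P(1850, -963) + T = (⅓)*1850/(2 - 1*1850) + 71219/344088 = (⅓)*1850/(2 - 1850) + 71219/344088 = (⅓)*1850/(-1848) + 71219/344088 = (⅓)*1850*(-1/1848) + 71219/344088 = -925/2772 + 71219/344088 = -3357287/26494776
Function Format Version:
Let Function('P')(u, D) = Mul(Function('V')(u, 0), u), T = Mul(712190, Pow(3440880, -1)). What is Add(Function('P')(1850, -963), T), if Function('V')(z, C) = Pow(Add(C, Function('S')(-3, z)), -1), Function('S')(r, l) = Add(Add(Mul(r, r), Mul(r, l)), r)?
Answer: Rational(-3357287, 26494776) ≈ -0.12671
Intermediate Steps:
Function('S')(r, l) = Add(r, Pow(r, 2), Mul(l, r)) (Function('S')(r, l) = Add(Add(Pow(r, 2), Mul(l, r)), r) = Add(r, Pow(r, 2), Mul(l, r)))
Function('V')(z, C) = Pow(Add(6, C, Mul(-3, z)), -1) (Function('V')(z, C) = Pow(Add(C, Mul(-3, Add(1, z, -3))), -1) = Pow(Add(C, Mul(-3, Add(-2, z))), -1) = Pow(Add(C, Add(6, Mul(-3, z))), -1) = Pow(Add(6, C, Mul(-3, z)), -1))
T = Rational(71219, 344088) (T = Mul(712190, Rational(1, 3440880)) = Rational(71219, 344088) ≈ 0.20698)
Function('P')(u, D) = Mul(u, Pow(Add(6, Mul(-3, u)), -1)) (Function('P')(u, D) = Mul(Pow(Add(6, 0, Mul(-3, u)), -1), u) = Mul(Pow(Add(6, Mul(-3, u)), -1), u) = Mul(u, Pow(Add(6, Mul(-3, u)), -1)))
Add(Function('P')(1850, -963), T) = Add(Mul(Rational(1, 3), 1850, Pow(Add(2, Mul(-1, 1850)), -1)), Rational(71219, 344088)) = Add(Mul(Rational(1, 3), 1850, Pow(Add(2, -1850), -1)), Rational(71219, 344088)) = Add(Mul(Rational(1, 3), 1850, Pow(-1848, -1)), Rational(71219, 344088)) = Add(Mul(Rational(1, 3), 1850, Rational(-1, 1848)), Rational(71219, 344088)) = Add(Rational(-925, 2772), Rational(71219, 344088)) = Rational(-3357287, 26494776)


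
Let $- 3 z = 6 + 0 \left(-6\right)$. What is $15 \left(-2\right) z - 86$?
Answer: $-26$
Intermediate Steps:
$z = -2$ ($z = - \frac{6 + 0 \left(-6\right)}{3} = - \frac{6 + 0}{3} = \left(- \frac{1}{3}\right) 6 = -2$)
$15 \left(-2\right) z - 86 = 15 \left(-2\right) \left(-2\right) - 86 = \left(-30\right) \left(-2\right) - 86 = 60 - 86 = -26$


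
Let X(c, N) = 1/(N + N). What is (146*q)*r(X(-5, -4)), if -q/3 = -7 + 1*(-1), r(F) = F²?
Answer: 219/4 ≈ 54.750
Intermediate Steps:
X(c, N) = 1/(2*N)
q = 24 (q = -3*(-7 + 1*(-1)) = -3*(-7 - 1) = -3*(-8) = 24)
(146*q)*r(X(-5, -4)) = (146*24)*((½)/(-4))² = 3504*((½)*(-¼))² = 3504*(-⅛)² = 3504*(1/64) = 219/4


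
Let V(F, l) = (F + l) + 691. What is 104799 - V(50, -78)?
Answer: 104136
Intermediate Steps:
V(F, l) = 691 + F + l
104799 - V(50, -78) = 104799 - (691 + 50 - 78) = 104799 - 1*663 = 104799 - 663 = 104136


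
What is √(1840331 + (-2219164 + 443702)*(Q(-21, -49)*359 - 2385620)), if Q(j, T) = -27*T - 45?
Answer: √3420993980247 ≈ 1.8496e+6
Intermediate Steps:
Q(j, T) = -45 - 27*T
√(1840331 + (-2219164 + 443702)*(Q(-21, -49)*359 - 2385620)) = √(1840331 + (-2219164 + 443702)*((-45 - 27*(-49))*359 - 2385620)) = √(1840331 - 1775462*((-45 + 1323)*359 - 2385620)) = √(1840331 - 1775462*(1278*359 - 2385620)) = √(1840331 - 1775462*(458802 - 2385620)) = √(1840331 - 1775462*(-1926818)) = √(1840331 + 3420992139916) = √3420993980247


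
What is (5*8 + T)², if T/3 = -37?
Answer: 5041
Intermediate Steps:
T = -111 (T = 3*(-37) = -111)
(5*8 + T)² = (5*8 - 111)² = (40 - 111)² = (-71)² = 5041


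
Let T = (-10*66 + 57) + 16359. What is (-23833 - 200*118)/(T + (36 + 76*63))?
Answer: -15811/6860 ≈ -2.3048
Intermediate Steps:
T = 15756 (T = (-660 + 57) + 16359 = -603 + 16359 = 15756)
(-23833 - 200*118)/(T + (36 + 76*63)) = (-23833 - 200*118)/(15756 + (36 + 76*63)) = (-23833 - 23600)/(15756 + (36 + 4788)) = -47433/(15756 + 4824) = -47433/20580 = -47433*1/20580 = -15811/6860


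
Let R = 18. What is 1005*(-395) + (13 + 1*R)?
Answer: -396944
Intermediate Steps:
1005*(-395) + (13 + 1*R) = 1005*(-395) + (13 + 1*18) = -396975 + (13 + 18) = -396975 + 31 = -396944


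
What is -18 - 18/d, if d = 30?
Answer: -93/5 ≈ -18.600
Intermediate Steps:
-18 - 18/d = -18 - 18/30 = -18 + (1/30)*(-18) = -18 - ⅗ = -93/5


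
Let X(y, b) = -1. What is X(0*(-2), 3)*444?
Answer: -444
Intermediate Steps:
X(0*(-2), 3)*444 = -1*444 = -444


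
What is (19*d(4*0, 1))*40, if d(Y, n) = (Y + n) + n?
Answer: 1520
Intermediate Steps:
d(Y, n) = Y + 2*n
(19*d(4*0, 1))*40 = (19*(4*0 + 2*1))*40 = (19*(0 + 2))*40 = (19*2)*40 = 38*40 = 1520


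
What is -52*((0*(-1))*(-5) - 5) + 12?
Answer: 272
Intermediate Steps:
-52*((0*(-1))*(-5) - 5) + 12 = -52*(0*(-5) - 5) + 12 = -52*(0 - 5) + 12 = -52*(-5) + 12 = 260 + 12 = 272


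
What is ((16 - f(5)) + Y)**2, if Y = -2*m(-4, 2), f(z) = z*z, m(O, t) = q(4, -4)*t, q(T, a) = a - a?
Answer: 81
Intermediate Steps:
q(T, a) = 0
m(O, t) = 0 (m(O, t) = 0*t = 0)
f(z) = z**2
Y = 0 (Y = -2*0 = 0)
((16 - f(5)) + Y)**2 = ((16 - 1*5**2) + 0)**2 = ((16 - 1*25) + 0)**2 = ((16 - 25) + 0)**2 = (-9 + 0)**2 = (-9)**2 = 81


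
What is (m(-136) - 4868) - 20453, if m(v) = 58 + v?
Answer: -25399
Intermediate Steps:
(m(-136) - 4868) - 20453 = ((58 - 136) - 4868) - 20453 = (-78 - 4868) - 20453 = -4946 - 20453 = -25399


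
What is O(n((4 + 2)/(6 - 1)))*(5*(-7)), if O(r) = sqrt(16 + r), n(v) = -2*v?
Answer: -14*sqrt(85) ≈ -129.07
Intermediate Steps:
O(n((4 + 2)/(6 - 1)))*(5*(-7)) = sqrt(16 - 2*(4 + 2)/(6 - 1))*(5*(-7)) = sqrt(16 - 12/5)*(-35) = sqrt(68/5)*(-35) = (2*sqrt(85)/5)*(-35) = -14*sqrt(85)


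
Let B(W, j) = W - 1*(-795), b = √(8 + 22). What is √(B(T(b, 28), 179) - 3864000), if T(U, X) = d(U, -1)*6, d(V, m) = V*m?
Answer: √(-3863205 - 6*√30) ≈ 1965.5*I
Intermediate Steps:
b = √30 ≈ 5.4772
T(U, X) = -6*U (T(U, X) = (U*(-1))*6 = -U*6 = -6*U)
B(W, j) = 795 + W (B(W, j) = W + 795 = 795 + W)
√(B(T(b, 28), 179) - 3864000) = √((795 - 6*√30) - 3864000) = √(-3863205 - 6*√30)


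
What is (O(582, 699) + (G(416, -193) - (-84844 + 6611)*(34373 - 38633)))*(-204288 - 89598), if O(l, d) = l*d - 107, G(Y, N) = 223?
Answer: 97824553240356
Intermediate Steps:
O(l, d) = -107 + d*l (O(l, d) = d*l - 107 = -107 + d*l)
(O(582, 699) + (G(416, -193) - (-84844 + 6611)*(34373 - 38633)))*(-204288 - 89598) = ((-107 + 699*582) + (223 - (-84844 + 6611)*(34373 - 38633)))*(-204288 - 89598) = ((-107 + 406818) + (223 - (-78233)*(-4260)))*(-293886) = (406711 + (223 - 1*333272580))*(-293886) = (406711 + (223 - 333272580))*(-293886) = (406711 - 333272357)*(-293886) = -332865646*(-293886) = 97824553240356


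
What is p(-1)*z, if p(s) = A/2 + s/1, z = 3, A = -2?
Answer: -6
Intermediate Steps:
p(s) = -1 + s (p(s) = -2/2 + s/1 = -2*1/2 + s*1 = -1 + s)
p(-1)*z = (-1 - 1)*3 = -2*3 = -6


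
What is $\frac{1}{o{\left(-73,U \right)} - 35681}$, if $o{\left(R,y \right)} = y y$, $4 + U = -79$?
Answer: $- \frac{1}{28792} \approx -3.4732 \cdot 10^{-5}$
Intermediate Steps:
$U = -83$ ($U = -4 - 79 = -83$)
$o{\left(R,y \right)} = y^{2}$
$\frac{1}{o{\left(-73,U \right)} - 35681} = \frac{1}{\left(-83\right)^{2} - 35681} = \frac{1}{6889 - 35681} = \frac{1}{-28792} = - \frac{1}{28792}$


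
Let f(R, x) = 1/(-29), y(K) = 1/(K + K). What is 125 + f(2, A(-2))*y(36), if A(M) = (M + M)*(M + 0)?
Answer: 260999/2088 ≈ 125.00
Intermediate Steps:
y(K) = 1/(2*K)
A(M) = 2*M² (A(M) = (2*M)*M = 2*M²)
f(R, x) = -1/29
125 + f(2, A(-2))*y(36) = 125 - 1/(58*36) = 125 - 1/29*1/72 = 125 - 1/2088 = 260999/2088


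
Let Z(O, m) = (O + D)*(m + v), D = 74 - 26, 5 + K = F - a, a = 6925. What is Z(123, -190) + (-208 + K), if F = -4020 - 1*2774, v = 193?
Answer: -13419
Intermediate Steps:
F = -6794 (F = -4020 - 2774 = -6794)
K = -13724 (K = -5 + (-6794 - 1*6925) = -5 + (-6794 - 6925) = -5 - 13719 = -13724)
D = 48
Z(O, m) = (48 + O)*(193 + m) (Z(O, m) = (O + 48)*(m + 193) = (48 + O)*(193 + m))
Z(123, -190) + (-208 + K) = (9264 + 48*(-190) + 193*123 + 123*(-190)) + (-208 - 13724) = (9264 - 9120 + 23739 - 23370) - 13932 = 513 - 13932 = -13419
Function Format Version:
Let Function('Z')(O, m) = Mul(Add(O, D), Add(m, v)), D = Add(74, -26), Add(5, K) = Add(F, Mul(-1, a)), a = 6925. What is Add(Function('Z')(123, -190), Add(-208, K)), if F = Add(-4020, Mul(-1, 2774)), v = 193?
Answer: -13419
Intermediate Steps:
F = -6794 (F = Add(-4020, -2774) = -6794)
K = -13724 (K = Add(-5, Add(-6794, Mul(-1, 6925))) = Add(-5, Add(-6794, -6925)) = Add(-5, -13719) = -13724)
D = 48
Function('Z')(O, m) = Mul(Add(48, O), Add(193, m)) (Function('Z')(O, m) = Mul(Add(O, 48), Add(m, 193)) = Mul(Add(48, O), Add(193, m)))
Add(Function('Z')(123, -190), Add(-208, K)) = Add(Add(9264, Mul(48, -190), Mul(193, 123), Mul(123, -190)), Add(-208, -13724)) = Add(Add(9264, -9120, 23739, -23370), -13932) = Add(513, -13932) = -13419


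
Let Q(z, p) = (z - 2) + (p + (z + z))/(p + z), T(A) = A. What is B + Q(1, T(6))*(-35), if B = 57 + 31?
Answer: 83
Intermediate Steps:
B = 88
Q(z, p) = -2 + z + (p + 2*z)/(p + z) (Q(z, p) = (-2 + z) + (p + 2*z)/(p + z) = -2 + z + (p + 2*z)/(p + z))
B + Q(1, T(6))*(-35) = 88 + ((1**2 - 1*6 + 6*1)/(6 + 1))*(-35) = 88 + ((1 - 6 + 6)/7)*(-35) = 88 + ((1/7)*1)*(-35) = 88 + (1/7)*(-35) = 88 - 5 = 83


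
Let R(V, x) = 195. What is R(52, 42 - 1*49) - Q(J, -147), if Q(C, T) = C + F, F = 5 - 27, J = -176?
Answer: 393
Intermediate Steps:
F = -22
Q(C, T) = -22 + C (Q(C, T) = C - 22 = -22 + C)
R(52, 42 - 1*49) - Q(J, -147) = 195 - (-22 - 176) = 195 - 1*(-198) = 195 + 198 = 393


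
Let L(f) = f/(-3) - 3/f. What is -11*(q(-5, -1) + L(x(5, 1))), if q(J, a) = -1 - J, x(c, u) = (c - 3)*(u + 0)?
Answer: -121/6 ≈ -20.167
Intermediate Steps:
x(c, u) = u*(-3 + c) (x(c, u) = (-3 + c)*u = u*(-3 + c))
L(f) = -3/f - f/3 (L(f) = f*(-⅓) - 3/f = -f/3 - 3/f = -3/f - f/3)
-11*(q(-5, -1) + L(x(5, 1))) = -11*((-1 - 1*(-5)) + (-3/(-3 + 5) - (-3 + 5)/3)) = -11*((-1 + 5) + (-3/(1*2) - 2/3)) = -11*(4 + (-3/2 - ⅓*2)) = -11*(4 + (-3*½ - ⅔)) = -11*(4 + (-3/2 - ⅔)) = -11*(4 - 13/6) = -11*11/6 = -121/6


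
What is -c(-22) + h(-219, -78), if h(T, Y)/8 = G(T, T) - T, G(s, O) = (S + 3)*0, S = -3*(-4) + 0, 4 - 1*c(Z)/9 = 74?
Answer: 2382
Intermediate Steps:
c(Z) = -630 (c(Z) = 36 - 9*74 = 36 - 666 = -630)
S = 12 (S = 12 + 0 = 12)
G(s, O) = 0 (G(s, O) = (12 + 3)*0 = 15*0 = 0)
h(T, Y) = -8*T (h(T, Y) = 8*(0 - T) = 8*(-T) = -8*T)
-c(-22) + h(-219, -78) = -1*(-630) - 8*(-219) = 630 + 1752 = 2382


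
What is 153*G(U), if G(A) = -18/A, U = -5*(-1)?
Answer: -2754/5 ≈ -550.80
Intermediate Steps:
U = 5
153*G(U) = 153*(-18/5) = -2754/5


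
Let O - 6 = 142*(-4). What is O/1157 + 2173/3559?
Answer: 514003/4117763 ≈ 0.12483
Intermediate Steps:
O = -562 (O = 6 + 142*(-4) = 6 - 568 = -562)
O/1157 + 2173/3559 = -562/1157 + 2173/3559 = 514003/4117763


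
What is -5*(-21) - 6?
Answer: 99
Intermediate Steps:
-5*(-21) - 6 = 105 - 6 = 99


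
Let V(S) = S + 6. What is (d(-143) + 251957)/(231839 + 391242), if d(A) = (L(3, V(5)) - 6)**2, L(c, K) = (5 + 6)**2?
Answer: 265182/623081 ≈ 0.42560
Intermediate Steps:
V(S) = 6 + S
L(c, K) = 121 (L(c, K) = 11**2 = 121)
d(A) = 13225 (d(A) = (121 - 6)**2 = 115**2 = 13225)
(d(-143) + 251957)/(231839 + 391242) = (13225 + 251957)/(231839 + 391242) = 265182/623081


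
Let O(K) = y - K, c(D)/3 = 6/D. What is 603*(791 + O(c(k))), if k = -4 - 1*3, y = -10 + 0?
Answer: 3307455/7 ≈ 4.7249e+5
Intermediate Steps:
y = -10
k = -7 (k = -4 - 3 = -7)
c(D) = 18/D (c(D) = 3*(6/D) = 18/D)
O(K) = -10 - K
603*(791 + O(c(k))) = 603*(791 + (-10 - 18/(-7))) = 603*(791 + (-10 - 18*(-1)/7)) = 603*(791 + (-10 - 1*(-18/7))) = 603*(791 + (-10 + 18/7)) = 603*(791 - 52/7) = 603*(5485/7) = 3307455/7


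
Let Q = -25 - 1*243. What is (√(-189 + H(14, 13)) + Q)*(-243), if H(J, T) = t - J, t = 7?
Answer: 65124 - 3402*I ≈ 65124.0 - 3402.0*I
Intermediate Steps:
Q = -268 (Q = -25 - 243 = -268)
H(J, T) = 7 - J
(√(-189 + H(14, 13)) + Q)*(-243) = (√(-189 + (7 - 1*14)) - 268)*(-243) = (√(-189 + (7 - 14)) - 268)*(-243) = (√(-189 - 7) - 268)*(-243) = (√(-196) - 268)*(-243) = (14*I - 268)*(-243) = (-268 + 14*I)*(-243) = 65124 - 3402*I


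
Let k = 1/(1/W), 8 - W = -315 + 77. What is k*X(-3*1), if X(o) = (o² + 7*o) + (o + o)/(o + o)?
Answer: -2706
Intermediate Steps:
W = 246 (W = 8 - (-315 + 77) = 8 - 1*(-238) = 8 + 238 = 246)
X(o) = 1 + o² + 7*o (X(o) = (o² + 7*o) + (2*o)/((2*o)) = (o² + 7*o) + (2*o)*(1/(2*o)) = (o² + 7*o) + 1 = 1 + o² + 7*o)
k = 246 (k = 1/(1/246) = 246)
k*X(-3*1) = 246*(1 + (-3*1)² + 7*(-3*1)) = 246*(1 + (-3)² + 7*(-3)) = 246*(1 + 9 - 21) = 246*(-11) = -2706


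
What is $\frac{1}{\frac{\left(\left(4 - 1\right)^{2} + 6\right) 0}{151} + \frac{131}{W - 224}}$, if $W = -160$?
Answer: $- \frac{384}{131} \approx -2.9313$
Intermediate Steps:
$\frac{1}{\frac{\left(\left(4 - 1\right)^{2} + 6\right) 0}{151} + \frac{131}{W - 224}} = \frac{1}{\frac{\left(\left(4 - 1\right)^{2} + 6\right) 0}{151} + \frac{131}{-160 - 224}} = \frac{1}{\left(3^{2} + 6\right) 0 \cdot \frac{1}{151} + \frac{131}{-160 - 224}} = \frac{1}{\left(9 + 6\right) 0 \cdot \frac{1}{151} + \frac{131}{-384}} = \frac{1}{15 \cdot 0 \cdot \frac{1}{151} + 131 \left(- \frac{1}{384}\right)} = \frac{1}{0 \cdot \frac{1}{151} - \frac{131}{384}} = \frac{1}{0 - \frac{131}{384}} = \frac{1}{- \frac{131}{384}} = - \frac{384}{131}$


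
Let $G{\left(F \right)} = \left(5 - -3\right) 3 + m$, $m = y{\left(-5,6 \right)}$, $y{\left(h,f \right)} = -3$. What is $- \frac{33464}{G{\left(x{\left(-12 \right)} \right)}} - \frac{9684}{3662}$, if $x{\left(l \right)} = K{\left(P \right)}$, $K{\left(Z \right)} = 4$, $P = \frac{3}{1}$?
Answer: $- \frac{61374266}{38451} \approx -1596.2$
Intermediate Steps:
$m = -3$
$P = 3$ ($P = 3 \cdot 1 = 3$)
$x{\left(l \right)} = 4$
$G{\left(F \right)} = 21$ ($G{\left(F \right)} = \left(5 - -3\right) 3 - 3 = \left(5 + 3\right) 3 - 3 = 8 \cdot 3 - 3 = 24 - 3 = 21$)
$- \frac{33464}{G{\left(x{\left(-12 \right)} \right)}} - \frac{9684}{3662} = - \frac{33464}{21} - \frac{9684}{3662} = \left(-33464\right) \frac{1}{21} - \frac{4842}{1831} = - \frac{33464}{21} - \frac{4842}{1831} = - \frac{61374266}{38451}$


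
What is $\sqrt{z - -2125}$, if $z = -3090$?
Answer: $i \sqrt{965} \approx 31.064 i$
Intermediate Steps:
$\sqrt{z - -2125} = \sqrt{-3090 - -2125} = \sqrt{-3090 + 2125} = \sqrt{-965} = i \sqrt{965}$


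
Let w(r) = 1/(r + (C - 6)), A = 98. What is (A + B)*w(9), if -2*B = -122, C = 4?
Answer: 159/7 ≈ 22.714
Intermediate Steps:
B = 61 (B = -1/2*(-122) = 61)
w(r) = 1/(-2 + r) (w(r) = 1/(r + (4 - 6)) = 1/(r - 2) = 1/(-2 + r))
(A + B)*w(9) = (98 + 61)/(-2 + 9) = 159/7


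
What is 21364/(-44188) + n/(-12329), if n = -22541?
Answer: 183161238/136198463 ≈ 1.3448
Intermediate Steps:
21364/(-44188) + n/(-12329) = 21364/(-44188) - 22541/(-12329) = 21364*(-1/44188) - 22541*(-1/12329) = -5341/11047 + 22541/12329 = 183161238/136198463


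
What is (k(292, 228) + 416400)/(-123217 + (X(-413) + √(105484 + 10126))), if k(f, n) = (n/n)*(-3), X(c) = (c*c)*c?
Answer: -14692196302479/2489936413517093 - 416397*√115610/4979872827034186 ≈ -0.0059007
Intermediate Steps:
X(c) = c³ (X(c) = c²*c = c³)
k(f, n) = -3 (k(f, n) = 1*(-3) = -3)
(k(292, 228) + 416400)/(-123217 + (X(-413) + √(105484 + 10126))) = (-3 + 416400)/(-123217 + ((-413)³ + √(105484 + 10126))) = 416397/(-123217 + (-70444997 + √115610)) = 416397/(-70568214 + √115610)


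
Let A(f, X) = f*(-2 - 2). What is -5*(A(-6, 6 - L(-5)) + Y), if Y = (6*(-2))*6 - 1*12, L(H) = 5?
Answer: 300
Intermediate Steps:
Y = -84 (Y = -12*6 - 12 = -72 - 12 = -84)
A(f, X) = -4*f (A(f, X) = f*(-4) = -4*f)
-5*(A(-6, 6 - L(-5)) + Y) = -5*(-4*(-6) - 84) = -5*(24 - 84) = -5*(-60) = 300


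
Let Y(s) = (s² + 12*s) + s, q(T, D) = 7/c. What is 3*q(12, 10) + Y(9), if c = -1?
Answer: 177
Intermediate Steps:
q(T, D) = -7 (q(T, D) = 7/(-1) = 7*(-1) = -7)
Y(s) = s² + 13*s
3*q(12, 10) + Y(9) = 3*(-7) + 9*(13 + 9) = -21 + 9*22 = -21 + 198 = 177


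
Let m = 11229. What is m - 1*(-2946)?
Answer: 14175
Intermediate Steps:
m - 1*(-2946) = 11229 - 1*(-2946) = 11229 + 2946 = 14175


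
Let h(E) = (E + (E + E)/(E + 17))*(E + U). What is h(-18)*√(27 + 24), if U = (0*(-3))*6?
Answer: -324*√51 ≈ -2313.8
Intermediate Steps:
U = 0 (U = 0*6 = 0)
h(E) = E*(E + 2*E/(17 + E)) (h(E) = (E + (E + E)/(E + 17))*(E + 0) = (E + (2*E)/(17 + E))*E = (E + 2*E/(17 + E))*E = E*(E + 2*E/(17 + E)))
h(-18)*√(27 + 24) = ((-18)²*(19 - 18)/(17 - 18))*√(27 + 24) = (324*1/(-1))*√51 = (324*(-1)*1)*√51 = -324*√51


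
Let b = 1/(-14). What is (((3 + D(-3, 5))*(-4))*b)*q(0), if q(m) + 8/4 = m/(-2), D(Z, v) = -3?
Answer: 0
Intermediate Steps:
b = -1/14 ≈ -0.071429
q(m) = -2 - m/2 (q(m) = -2 + m/(-2) = -2 + m*(-1/2) = -2 - m/2)
(((3 + D(-3, 5))*(-4))*b)*q(0) = (((3 - 3)*(-4))*(-1/14))*(-2 - 1/2*0) = ((0*(-4))*(-1/14))*(-2 + 0) = (0*(-1/14))*(-2) = 0*(-2) = 0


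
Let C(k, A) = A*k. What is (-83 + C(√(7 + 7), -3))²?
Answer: 7015 + 498*√14 ≈ 8878.3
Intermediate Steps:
(-83 + C(√(7 + 7), -3))² = (-83 - 3*√(7 + 7))² = (-83 - 3*√14)²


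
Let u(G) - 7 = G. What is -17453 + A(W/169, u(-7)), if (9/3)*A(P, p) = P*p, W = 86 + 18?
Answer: -17453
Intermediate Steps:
u(G) = 7 + G
W = 104
A(P, p) = P*p/3 (A(P, p) = (P*p)/3 = P*p/3)
-17453 + A(W/169, u(-7)) = -17453 + (104/169)*(7 - 7)/3 = -17453 + (⅓)*(104*(1/169))*0 = -17453 + (⅓)*(8/13)*0 = -17453 + 0 = -17453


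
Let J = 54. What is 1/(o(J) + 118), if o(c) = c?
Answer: 1/172 ≈ 0.0058140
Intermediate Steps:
1/(o(J) + 118) = 1/(54 + 118) = 1/172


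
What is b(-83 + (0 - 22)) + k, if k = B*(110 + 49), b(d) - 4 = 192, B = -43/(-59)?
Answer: 18401/59 ≈ 311.88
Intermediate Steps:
B = 43/59 (B = -43*(-1/59) = 43/59 ≈ 0.72881)
b(d) = 196 (b(d) = 4 + 192 = 196)
k = 6837/59 (k = 43*(110 + 49)/59 = (43/59)*159 = 6837/59 ≈ 115.88)
b(-83 + (0 - 22)) + k = 196 + 6837/59 = 18401/59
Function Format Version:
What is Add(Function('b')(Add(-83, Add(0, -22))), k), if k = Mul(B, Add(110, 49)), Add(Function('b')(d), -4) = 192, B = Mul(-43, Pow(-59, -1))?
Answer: Rational(18401, 59) ≈ 311.88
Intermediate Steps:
B = Rational(43, 59) (B = Mul(-43, Rational(-1, 59)) = Rational(43, 59) ≈ 0.72881)
Function('b')(d) = 196 (Function('b')(d) = Add(4, 192) = 196)
k = Rational(6837, 59) (k = Mul(Rational(43, 59), Add(110, 49)) = Mul(Rational(43, 59), 159) = Rational(6837, 59) ≈ 115.88)
Add(Function('b')(Add(-83, Add(0, -22))), k) = Add(196, Rational(6837, 59)) = Rational(18401, 59)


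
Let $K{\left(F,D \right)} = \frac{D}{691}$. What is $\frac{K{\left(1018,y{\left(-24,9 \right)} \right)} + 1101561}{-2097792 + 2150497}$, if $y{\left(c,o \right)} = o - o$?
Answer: $\frac{1101561}{52705} \approx 20.901$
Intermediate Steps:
$y{\left(c,o \right)} = 0$
$K{\left(F,D \right)} = \frac{D}{691}$ ($K{\left(F,D \right)} = D \frac{1}{691} = \frac{D}{691}$)
$\frac{K{\left(1018,y{\left(-24,9 \right)} \right)} + 1101561}{-2097792 + 2150497} = \frac{\frac{1}{691} \cdot 0 + 1101561}{-2097792 + 2150497} = \frac{0 + 1101561}{52705} = 1101561 \cdot \frac{1}{52705} = \frac{1101561}{52705}$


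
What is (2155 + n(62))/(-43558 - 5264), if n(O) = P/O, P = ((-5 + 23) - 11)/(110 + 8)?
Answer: -5255329/119060584 ≈ -0.044140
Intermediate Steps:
P = 7/118 (P = (18 - 11)/118 = 7*(1/118) = 7/118 ≈ 0.059322)
n(O) = 7/(118*O)
(2155 + n(62))/(-43558 - 5264) = (2155 + (7/118)/62)/(-43558 - 5264) = (2155 + (7/118)*(1/62))/(-48822) = (2155 + 7/7316)*(-1/48822) = (15765987/7316)*(-1/48822) = -5255329/119060584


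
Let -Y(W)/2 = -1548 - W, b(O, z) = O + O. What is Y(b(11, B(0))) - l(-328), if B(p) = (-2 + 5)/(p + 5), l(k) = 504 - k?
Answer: 2308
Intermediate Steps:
B(p) = 3/(5 + p)
b(O, z) = 2*O
Y(W) = 3096 + 2*W (Y(W) = -2*(-1548 - W) = 3096 + 2*W)
Y(b(11, B(0))) - l(-328) = (3096 + 2*(2*11)) - (504 - 1*(-328)) = (3096 + 2*22) - (504 + 328) = (3096 + 44) - 1*832 = 3140 - 832 = 2308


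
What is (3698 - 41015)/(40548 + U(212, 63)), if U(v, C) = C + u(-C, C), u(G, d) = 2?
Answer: -37317/40613 ≈ -0.91884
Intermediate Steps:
U(v, C) = 2 + C (U(v, C) = C + 2 = 2 + C)
(3698 - 41015)/(40548 + U(212, 63)) = (3698 - 41015)/(40548 + (2 + 63)) = -37317/(40548 + 65) = -37317/40613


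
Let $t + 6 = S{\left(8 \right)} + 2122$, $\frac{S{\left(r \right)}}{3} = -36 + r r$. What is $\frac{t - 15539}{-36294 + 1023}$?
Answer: $\frac{13339}{35271} \approx 0.37819$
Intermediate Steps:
$S{\left(r \right)} = -108 + 3 r^{2}$ ($S{\left(r \right)} = 3 \left(-36 + r r\right) = 3 \left(-36 + r^{2}\right) = -108 + 3 r^{2}$)
$t = 2200$ ($t = -6 + \left(\left(-108 + 3 \cdot 8^{2}\right) + 2122\right) = -6 + \left(\left(-108 + 3 \cdot 64\right) + 2122\right) = -6 + \left(\left(-108 + 192\right) + 2122\right) = -6 + \left(84 + 2122\right) = -6 + 2206 = 2200$)
$\frac{t - 15539}{-36294 + 1023} = \frac{2200 - 15539}{-36294 + 1023} = - \frac{13339}{-35271} = \left(-13339\right) \left(- \frac{1}{35271}\right) = \frac{13339}{35271}$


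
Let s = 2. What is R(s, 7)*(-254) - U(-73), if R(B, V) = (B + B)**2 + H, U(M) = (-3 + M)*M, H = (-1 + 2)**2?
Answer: -9866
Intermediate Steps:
H = 1 (H = 1**2 = 1)
U(M) = M*(-3 + M)
R(B, V) = 1 + 4*B**2 (R(B, V) = (B + B)**2 + 1 = (2*B)**2 + 1 = 4*B**2 + 1 = 1 + 4*B**2)
R(s, 7)*(-254) - U(-73) = (1 + 4*2**2)*(-254) - (-73)*(-3 - 73) = (1 + 4*4)*(-254) - (-73)*(-76) = (1 + 16)*(-254) - 1*5548 = 17*(-254) - 5548 = -4318 - 5548 = -9866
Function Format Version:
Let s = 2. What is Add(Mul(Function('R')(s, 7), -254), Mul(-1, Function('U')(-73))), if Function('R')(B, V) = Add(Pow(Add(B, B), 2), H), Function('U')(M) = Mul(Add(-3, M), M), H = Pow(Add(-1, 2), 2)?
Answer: -9866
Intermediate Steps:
H = 1 (H = Pow(1, 2) = 1)
Function('U')(M) = Mul(M, Add(-3, M))
Function('R')(B, V) = Add(1, Mul(4, Pow(B, 2))) (Function('R')(B, V) = Add(Pow(Add(B, B), 2), 1) = Add(Pow(Mul(2, B), 2), 1) = Add(Mul(4, Pow(B, 2)), 1) = Add(1, Mul(4, Pow(B, 2))))
Add(Mul(Function('R')(s, 7), -254), Mul(-1, Function('U')(-73))) = Add(Mul(Add(1, Mul(4, Pow(2, 2))), -254), Mul(-1, Mul(-73, Add(-3, -73)))) = Add(Mul(Add(1, Mul(4, 4)), -254), Mul(-1, Mul(-73, -76))) = Add(Mul(Add(1, 16), -254), Mul(-1, 5548)) = Add(Mul(17, -254), -5548) = Add(-4318, -5548) = -9866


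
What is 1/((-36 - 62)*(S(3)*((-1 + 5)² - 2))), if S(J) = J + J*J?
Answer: -1/16464 ≈ -6.0739e-5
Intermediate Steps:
S(J) = J + J²
1/((-36 - 62)*(S(3)*((-1 + 5)² - 2))) = 1/((-36 - 62)*((3*(1 + 3))*((-1 + 5)² - 2))) = 1/(-98*3*4*(4² - 2)) = 1/(-1176*(16 - 2)) = 1/(-1176*14) = 1/(-98*168) = 1/(-16464) = -1/16464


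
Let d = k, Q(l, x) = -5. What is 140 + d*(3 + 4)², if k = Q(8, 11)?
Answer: -105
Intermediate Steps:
k = -5
d = -5
140 + d*(3 + 4)² = 140 - 5*(3 + 4)² = 140 - 5*7² = 140 - 5*49 = 140 - 245 = -105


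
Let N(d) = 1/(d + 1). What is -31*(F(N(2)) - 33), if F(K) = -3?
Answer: 1116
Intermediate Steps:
N(d) = 1/(1 + d)
-31*(F(N(2)) - 33) = -31*(-3 - 33) = -31*(-36) = 1116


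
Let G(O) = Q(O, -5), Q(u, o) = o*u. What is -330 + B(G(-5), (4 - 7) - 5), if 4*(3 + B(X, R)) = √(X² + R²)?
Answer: -333 + √689/4 ≈ -326.44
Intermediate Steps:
G(O) = -5*O
B(X, R) = -3 + √(R² + X²)/4 (B(X, R) = -3 + √(X² + R²)/4 = -3 + √(R² + X²)/4)
-330 + B(G(-5), (4 - 7) - 5) = -330 + (-3 + √(((4 - 7) - 5)² + (-5*(-5))²)/4) = -330 + (-3 + √((-3 - 5)² + 25²)/4) = -330 + (-3 + √((-8)² + 625)/4) = -330 + (-3 + √(64 + 625)/4) = -330 + (-3 + √689/4) = -333 + √689/4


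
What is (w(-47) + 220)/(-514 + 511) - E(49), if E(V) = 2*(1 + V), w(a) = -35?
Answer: -485/3 ≈ -161.67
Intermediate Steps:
E(V) = 2 + 2*V
(w(-47) + 220)/(-514 + 511) - E(49) = (-35 + 220)/(-514 + 511) - (2 + 2*49) = 185/(-3) - (2 + 98) = 185*(-1/3) - 1*100 = -185/3 - 100 = -485/3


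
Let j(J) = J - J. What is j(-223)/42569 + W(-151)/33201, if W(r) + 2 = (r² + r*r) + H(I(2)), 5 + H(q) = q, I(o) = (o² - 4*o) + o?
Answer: 45593/33201 ≈ 1.3732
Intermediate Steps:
I(o) = o² - 3*o
j(J) = 0
H(q) = -5 + q
W(r) = -9 + 2*r² (W(r) = -2 + ((r² + r*r) + (-5 + 2*(-3 + 2))) = -2 + ((r² + r²) + (-5 + 2*(-1))) = -2 + (2*r² + (-5 - 2)) = -2 + (2*r² - 7) = -2 + (-7 + 2*r²) = -9 + 2*r²)
j(-223)/42569 + W(-151)/33201 = 0/42569 + (-9 + 2*(-151)²)/33201 = 0*(1/42569) + (-9 + 2*22801)*(1/33201) = 0 + (-9 + 45602)*(1/33201) = 0 + 45593*(1/33201) = 0 + 45593/33201 = 45593/33201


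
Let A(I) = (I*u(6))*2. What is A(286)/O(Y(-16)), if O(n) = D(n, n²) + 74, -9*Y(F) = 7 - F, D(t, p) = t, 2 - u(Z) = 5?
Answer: -15444/643 ≈ -24.019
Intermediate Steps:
u(Z) = -3 (u(Z) = 2 - 1*5 = 2 - 5 = -3)
Y(F) = -7/9 + F/9 (Y(F) = -(7 - F)/9 = -7/9 + F/9)
A(I) = -6*I (A(I) = (I*(-3))*2 = -3*I*2 = -6*I)
O(n) = 74 + n (O(n) = n + 74 = 74 + n)
A(286)/O(Y(-16)) = (-6*286)/(74 + (-7/9 + (⅑)*(-16))) = -1716/(74 + (-7/9 - 16/9)) = -1716/(74 - 23/9) = -1716/643/9 = -1716*9/643 = -15444/643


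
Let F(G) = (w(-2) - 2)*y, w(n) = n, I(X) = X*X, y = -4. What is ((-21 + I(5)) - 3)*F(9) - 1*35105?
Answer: -35089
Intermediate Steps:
I(X) = X²
F(G) = 16 (F(G) = (-2 - 2)*(-4) = -4*(-4) = 16)
((-21 + I(5)) - 3)*F(9) - 1*35105 = ((-21 + 5²) - 3)*16 - 1*35105 = ((-21 + 25) - 3)*16 - 35105 = (4 - 3)*16 - 35105 = 1*16 - 35105 = 16 - 35105 = -35089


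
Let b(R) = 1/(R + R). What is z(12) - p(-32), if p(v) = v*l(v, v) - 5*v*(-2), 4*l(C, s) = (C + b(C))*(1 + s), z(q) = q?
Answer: 66175/8 ≈ 8271.9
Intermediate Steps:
b(R) = 1/(2*R)
l(C, s) = (1 + s)*(C + 1/(2*C))/4 (l(C, s) = ((C + 1/(2*C))*(1 + s))/4 = ((1 + s)*(C + 1/(2*C)))/4 = (1 + s)*(C + 1/(2*C))/4)
p(v) = ⅛ + 81*v/8 + v²*(1 + v)/4 (p(v) = v*((1 + v + 2*v²*(1 + v))/(8*v)) - 5*v*(-2) = (⅛ + v/8 + v²*(1 + v)/4) + 10*v = ⅛ + 81*v/8 + v²*(1 + v)/4)
z(12) - p(-32) = 12 - (⅛ + (¼)*(-32)² + (¼)*(-32)³ + (81/8)*(-32)) = 12 - (⅛ + (¼)*1024 + (¼)*(-32768) - 324) = 12 - (⅛ + 256 - 8192 - 324) = 12 - 1*(-66079/8) = 12 + 66079/8 = 66175/8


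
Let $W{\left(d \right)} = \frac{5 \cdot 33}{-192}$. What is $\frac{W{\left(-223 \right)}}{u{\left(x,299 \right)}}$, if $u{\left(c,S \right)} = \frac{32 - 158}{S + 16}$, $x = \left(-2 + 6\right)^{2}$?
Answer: $\frac{275}{128} \approx 2.1484$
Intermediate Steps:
$W{\left(d \right)} = - \frac{55}{64}$ ($W{\left(d \right)} = 165 \left(- \frac{1}{192}\right) = - \frac{55}{64}$)
$x = 16$ ($x = 4^{2} = 16$)
$u{\left(c,S \right)} = - \frac{126}{16 + S}$
$\frac{W{\left(-223 \right)}}{u{\left(x,299 \right)}} = - \frac{55}{64 \left(- \frac{126}{16 + 299}\right)} = - \frac{55}{64 \left(- \frac{126}{315}\right)} = - \frac{55}{64 \left(\left(-126\right) \frac{1}{315}\right)} = - \frac{55}{64 \left(- \frac{2}{5}\right)} = \left(- \frac{55}{64}\right) \left(- \frac{5}{2}\right) = \frac{275}{128}$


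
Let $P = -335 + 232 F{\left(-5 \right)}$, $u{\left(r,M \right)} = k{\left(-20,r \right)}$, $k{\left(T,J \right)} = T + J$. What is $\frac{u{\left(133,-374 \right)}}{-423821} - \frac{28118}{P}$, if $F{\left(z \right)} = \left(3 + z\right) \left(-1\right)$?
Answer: $- \frac{11917013455}{54672909} \approx -217.97$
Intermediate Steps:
$F{\left(z \right)} = -3 - z$
$k{\left(T,J \right)} = J + T$
$u{\left(r,M \right)} = -20 + r$ ($u{\left(r,M \right)} = r - 20 = -20 + r$)
$P = 129$ ($P = -335 + 232 \left(-3 - -5\right) = -335 + 232 \left(-3 + 5\right) = -335 + 232 \cdot 2 = -335 + 464 = 129$)
$\frac{u{\left(133,-374 \right)}}{-423821} - \frac{28118}{P} = \frac{-20 + 133}{-423821} - \frac{28118}{129} = 113 \left(- \frac{1}{423821}\right) - \frac{28118}{129} = - \frac{113}{423821} - \frac{28118}{129} = - \frac{11917013455}{54672909}$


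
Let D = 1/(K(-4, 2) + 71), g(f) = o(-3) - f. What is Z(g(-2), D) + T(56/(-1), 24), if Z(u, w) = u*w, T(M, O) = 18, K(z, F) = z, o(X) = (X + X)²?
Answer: 1244/67 ≈ 18.567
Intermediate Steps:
o(X) = 4*X² (o(X) = (2*X)² = 4*X²)
g(f) = 36 - f (g(f) = 4*(-3)² - f = 4*9 - f = 36 - f)
D = 1/67 (D = 1/(-4 + 71) = 1/67 ≈ 0.014925)
Z(g(-2), D) + T(56/(-1), 24) = (36 - 1*(-2))*(1/67) + 18 = (36 + 2)*(1/67) + 18 = 38*(1/67) + 18 = 38/67 + 18 = 1244/67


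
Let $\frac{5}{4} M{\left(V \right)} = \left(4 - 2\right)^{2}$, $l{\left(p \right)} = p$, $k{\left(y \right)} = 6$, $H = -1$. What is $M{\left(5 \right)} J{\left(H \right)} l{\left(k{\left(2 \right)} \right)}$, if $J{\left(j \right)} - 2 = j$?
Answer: $\frac{96}{5} \approx 19.2$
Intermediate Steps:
$J{\left(j \right)} = 2 + j$
$M{\left(V \right)} = \frac{16}{5}$ ($M{\left(V \right)} = \frac{4 \left(4 - 2\right)^{2}}{5} = \frac{4 \cdot 2^{2}}{5} = \frac{4}{5} \cdot 4 = \frac{16}{5}$)
$M{\left(5 \right)} J{\left(H \right)} l{\left(k{\left(2 \right)} \right)} = \frac{16 \left(2 - 1\right)}{5} \cdot 6 = \frac{16}{5} \cdot 1 \cdot 6 = \frac{16}{5} \cdot 6 = \frac{96}{5}$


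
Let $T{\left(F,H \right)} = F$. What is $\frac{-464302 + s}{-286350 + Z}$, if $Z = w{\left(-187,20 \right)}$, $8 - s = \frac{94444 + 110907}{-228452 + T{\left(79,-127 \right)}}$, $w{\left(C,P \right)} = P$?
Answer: $\frac{106032008311}{65390041090} \approx 1.6215$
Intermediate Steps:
$s = \frac{2032335}{228373}$ ($s = 8 - \frac{94444 + 110907}{-228452 + 79} = 8 - \frac{205351}{-228373} = 8 - 205351 \left(- \frac{1}{228373}\right) = 8 - - \frac{205351}{228373} = 8 + \frac{205351}{228373} = \frac{2032335}{228373} \approx 8.8992$)
$Z = 20$
$\frac{-464302 + s}{-286350 + Z} = \frac{-464302 + \frac{2032335}{228373}}{-286350 + 20} = - \frac{106032008311}{228373 \left(-286330\right)} = \left(- \frac{106032008311}{228373}\right) \left(- \frac{1}{286330}\right) = \frac{106032008311}{65390041090}$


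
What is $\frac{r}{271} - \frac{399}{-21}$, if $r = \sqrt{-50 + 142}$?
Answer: $19 + \frac{2 \sqrt{23}}{271} \approx 19.035$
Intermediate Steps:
$r = 2 \sqrt{23}$ ($r = \sqrt{92} = 2 \sqrt{23} \approx 9.5917$)
$\frac{r}{271} - \frac{399}{-21} = \frac{2 \sqrt{23}}{271} - \frac{399}{-21} = 2 \sqrt{23} \cdot \frac{1}{271} - -19 = \frac{2 \sqrt{23}}{271} + 19 = 19 + \frac{2 \sqrt{23}}{271}$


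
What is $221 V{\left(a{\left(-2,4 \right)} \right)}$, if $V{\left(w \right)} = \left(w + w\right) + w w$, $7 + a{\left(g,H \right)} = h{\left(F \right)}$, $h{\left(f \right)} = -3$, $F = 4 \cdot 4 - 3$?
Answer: $17680$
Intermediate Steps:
$F = 13$ ($F = 16 - 3 = 13$)
$a{\left(g,H \right)} = -10$ ($a{\left(g,H \right)} = -7 - 3 = -10$)
$V{\left(w \right)} = w^{2} + 2 w$ ($V{\left(w \right)} = 2 w + w^{2} = w^{2} + 2 w$)
$221 V{\left(a{\left(-2,4 \right)} \right)} = 221 \left(- 10 \left(2 - 10\right)\right) = 221 \left(\left(-10\right) \left(-8\right)\right) = 221 \cdot 80 = 17680$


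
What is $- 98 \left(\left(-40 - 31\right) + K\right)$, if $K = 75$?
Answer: $-392$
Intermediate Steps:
$- 98 \left(\left(-40 - 31\right) + K\right) = - 98 \left(\left(-40 - 31\right) + 75\right) = - 98 \left(-71 + 75\right) = \left(-98\right) 4 = -392$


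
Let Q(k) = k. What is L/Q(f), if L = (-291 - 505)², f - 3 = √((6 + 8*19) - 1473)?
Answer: 475212/331 - 158404*I*√1315/331 ≈ 1435.7 - 17354.0*I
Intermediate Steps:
f = 3 + I*√1315 (f = 3 + √((6 + 8*19) - 1473) = 3 + √((6 + 152) - 1473) = 3 + √(158 - 1473) = 3 + √(-1315) = 3 + I*√1315 ≈ 3.0 + 36.263*I)
L = 633616 (L = (-796)² = 633616)
L/Q(f) = 633616/(3 + I*√1315)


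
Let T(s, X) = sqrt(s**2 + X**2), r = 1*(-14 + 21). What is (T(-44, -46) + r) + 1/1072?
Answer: 7505/1072 + 2*sqrt(1013) ≈ 70.656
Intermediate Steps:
r = 7 (r = 1*7 = 7)
T(s, X) = sqrt(X**2 + s**2)
(T(-44, -46) + r) + 1/1072 = (sqrt((-46)**2 + (-44)**2) + 7) + 1/1072 = (sqrt(2116 + 1936) + 7) + 1/1072 = (sqrt(4052) + 7) + 1/1072 = (2*sqrt(1013) + 7) + 1/1072 = (7 + 2*sqrt(1013)) + 1/1072 = 7505/1072 + 2*sqrt(1013)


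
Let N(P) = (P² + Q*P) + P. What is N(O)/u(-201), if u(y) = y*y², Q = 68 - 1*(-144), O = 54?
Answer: -534/300763 ≈ -0.0017755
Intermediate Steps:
Q = 212 (Q = 68 + 144 = 212)
N(P) = P² + 213*P (N(P) = (P² + 212*P) + P = P² + 213*P)
u(y) = y³
N(O)/u(-201) = (54*(213 + 54))/((-201)³) = (54*267)/(-8120601) = 14418*(-1/8120601) = -534/300763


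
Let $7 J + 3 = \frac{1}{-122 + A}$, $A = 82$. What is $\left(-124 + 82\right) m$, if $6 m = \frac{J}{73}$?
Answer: $\frac{121}{2920} \approx 0.041438$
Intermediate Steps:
$J = - \frac{121}{280}$ ($J = - \frac{3}{7} + \frac{1}{7 \left(-122 + 82\right)} = - \frac{3}{7} + \frac{1}{7 \left(-40\right)} = - \frac{3}{7} + \frac{1}{7} \left(- \frac{1}{40}\right) = - \frac{3}{7} - \frac{1}{280} = - \frac{121}{280} \approx -0.43214$)
$m = - \frac{121}{122640}$ ($m = \frac{\left(- \frac{121}{280}\right) \frac{1}{73}}{6} = \frac{1}{6} \left(- \frac{121}{20440}\right) = - \frac{121}{122640} \approx -0.00098663$)
$\left(-124 + 82\right) m = \left(-124 + 82\right) \left(- \frac{121}{122640}\right) = \left(-42\right) \left(- \frac{121}{122640}\right) = \frac{121}{2920}$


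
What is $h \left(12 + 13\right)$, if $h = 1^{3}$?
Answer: $25$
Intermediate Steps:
$h = 1$
$h \left(12 + 13\right) = 1 \left(12 + 13\right) = 1 \cdot 25 = 25$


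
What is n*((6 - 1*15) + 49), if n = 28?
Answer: 1120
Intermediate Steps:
n*((6 - 1*15) + 49) = 28*((6 - 1*15) + 49) = 28*((6 - 15) + 49) = 28*(-9 + 49) = 28*40 = 1120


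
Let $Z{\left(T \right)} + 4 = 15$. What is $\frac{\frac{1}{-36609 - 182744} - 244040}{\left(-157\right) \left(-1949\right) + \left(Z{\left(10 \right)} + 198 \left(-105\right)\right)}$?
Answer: $- \frac{53530906121}{62562546542} \approx -0.85564$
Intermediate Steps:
$Z{\left(T \right)} = 11$ ($Z{\left(T \right)} = -4 + 15 = 11$)
$\frac{\frac{1}{-36609 - 182744} - 244040}{\left(-157\right) \left(-1949\right) + \left(Z{\left(10 \right)} + 198 \left(-105\right)\right)} = \frac{\frac{1}{-36609 - 182744} - 244040}{\left(-157\right) \left(-1949\right) + \left(11 + 198 \left(-105\right)\right)} = \frac{\frac{1}{-219353} - 244040}{305993 + \left(11 - 20790\right)} = \frac{- \frac{1}{219353} - 244040}{305993 - 20779} = - \frac{53530906121}{219353 \cdot 285214} = \left(- \frac{53530906121}{219353}\right) \frac{1}{285214} = - \frac{53530906121}{62562546542}$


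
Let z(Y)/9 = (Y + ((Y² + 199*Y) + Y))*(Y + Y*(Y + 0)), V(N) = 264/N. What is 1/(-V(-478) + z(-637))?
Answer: 239/242026477462356 ≈ 9.8749e-13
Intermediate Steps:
z(Y) = 9*(Y + Y²)*(Y² + 201*Y) (z(Y) = 9*((Y + ((Y² + 199*Y) + Y))*(Y + Y*(Y + 0))) = 9*((Y + (Y² + 200*Y))*(Y + Y*Y)) = 9*((Y² + 201*Y)*(Y + Y²)) = 9*((Y + Y²)*(Y² + 201*Y)) = 9*(Y + Y²)*(Y² + 201*Y))
1/(-V(-478) + z(-637)) = 1/(-264/(-478) + 9*(-637)²*(201 + (-637)² + 202*(-637))) = 1/(-264*(-1)/478 + 9*405769*(201 + 405769 - 128674)) = 1/(-1*(-132/239) + 9*405769*277296) = 1/(132/239 + 1012663085616) = 1/(242026477462356/239) = 239/242026477462356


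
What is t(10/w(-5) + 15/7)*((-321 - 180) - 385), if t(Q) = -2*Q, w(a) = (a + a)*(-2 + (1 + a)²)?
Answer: 25694/7 ≈ 3670.6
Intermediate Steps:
w(a) = 2*a*(-2 + (1 + a)²) (w(a) = (2*a)*(-2 + (1 + a)²) = 2*a*(-2 + (1 + a)²))
t(10/w(-5) + 15/7)*((-321 - 180) - 385) = (-2*(10/((2*(-5)*(-2 + (1 - 5)²))) + 15/7))*((-321 - 180) - 385) = (-2*(10/((2*(-5)*(-2 + (-4)²))) + 15*(⅐)))*(-501 - 385) = -2*(10/((2*(-5)*(-2 + 16))) + 15/7)*(-886) = -2*(10/((2*(-5)*14)) + 15/7)*(-886) = -2*(10/(-140) + 15/7)*(-886) = -2*(10*(-1/140) + 15/7)*(-886) = -2*(-1/14 + 15/7)*(-886) = -2*29/14*(-886) = -29/7*(-886) = 25694/7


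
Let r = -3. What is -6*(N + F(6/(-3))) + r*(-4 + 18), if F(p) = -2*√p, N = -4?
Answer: -18 + 12*I*√2 ≈ -18.0 + 16.971*I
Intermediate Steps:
-6*(N + F(6/(-3))) + r*(-4 + 18) = -6*(-4 - 2*√6*(I*√3/3)) - 3*(-4 + 18) = -6*(-4 - 2*I*√2) - 3*14 = -6*(-4 - 2*I*√2) - 42 = (24 + 12*I*√2) - 42 = -18 + 12*I*√2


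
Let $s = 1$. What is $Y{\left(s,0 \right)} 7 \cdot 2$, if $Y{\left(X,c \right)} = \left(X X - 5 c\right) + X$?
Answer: $28$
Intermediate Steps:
$Y{\left(X,c \right)} = X + X^{2} - 5 c$ ($Y{\left(X,c \right)} = \left(X^{2} - 5 c\right) + X = X + X^{2} - 5 c$)
$Y{\left(s,0 \right)} 7 \cdot 2 = \left(1 + 1^{2} - 0\right) 7 \cdot 2 = \left(1 + 1 + 0\right) 7 \cdot 2 = 2 \cdot 7 \cdot 2 = 14 \cdot 2 = 28$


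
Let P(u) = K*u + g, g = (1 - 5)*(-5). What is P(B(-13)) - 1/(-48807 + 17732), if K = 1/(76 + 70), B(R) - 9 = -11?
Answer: 45338498/2268475 ≈ 19.986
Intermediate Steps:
B(R) = -2 (B(R) = 9 - 11 = -2)
K = 1/146 ≈ 0.0068493
g = 20 (g = -4*(-5) = 20)
P(u) = 20 + u/146 (P(u) = u/146 + 20 = 20 + u/146)
P(B(-13)) - 1/(-48807 + 17732) = (20 + (1/146)*(-2)) - 1/(-48807 + 17732) = (20 - 1/73) - 1/(-31075) = 1459/73 - 1*(-1/31075) = 1459/73 + 1/31075 = 45338498/2268475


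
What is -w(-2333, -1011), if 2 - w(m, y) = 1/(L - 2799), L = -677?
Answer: -6953/3476 ≈ -2.0003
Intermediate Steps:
w(m, y) = 6953/3476 (w(m, y) = 2 - 1/(-677 - 2799) = 2 - 1/(-3476) = 2 - 1*(-1/3476) = 2 + 1/3476 = 6953/3476)
-w(-2333, -1011) = -1*6953/3476 = -6953/3476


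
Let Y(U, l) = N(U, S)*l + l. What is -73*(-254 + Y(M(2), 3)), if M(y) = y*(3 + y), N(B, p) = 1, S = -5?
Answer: 18104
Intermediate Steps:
Y(U, l) = 2*l (Y(U, l) = 1*l + l = l + l = 2*l)
-73*(-254 + Y(M(2), 3)) = -73*(-254 + 2*3) = -73*(-254 + 6) = -73*(-248) = 18104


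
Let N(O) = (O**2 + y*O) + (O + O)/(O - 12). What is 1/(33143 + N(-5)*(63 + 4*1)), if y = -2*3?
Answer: 17/626746 ≈ 2.7124e-5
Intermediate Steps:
y = -6
N(O) = O**2 - 6*O + 2*O/(-12 + O) (N(O) = (O**2 - 6*O) + (O + O)/(O - 12) = (O**2 - 6*O) + (2*O)/(-12 + O) = (O**2 - 6*O) + 2*O/(-12 + O) = O**2 - 6*O + 2*O/(-12 + O))
1/(33143 + N(-5)*(63 + 4*1)) = 1/(33143 + (-5*(74 + (-5)**2 - 18*(-5))/(-12 - 5))*(63 + 4*1)) = 1/(33143 + (-5*(74 + 25 + 90)/(-17))*(63 + 4)) = 1/(33143 - 5*(-1/17)*189*67) = 1/(33143 + (945/17)*67) = 1/(33143 + 63315/17) = 1/(626746/17) = 17/626746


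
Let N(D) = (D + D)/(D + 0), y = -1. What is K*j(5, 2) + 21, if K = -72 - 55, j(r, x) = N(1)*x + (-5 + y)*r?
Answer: 3323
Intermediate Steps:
N(D) = 2 (N(D) = (2*D)/D = 2)
j(r, x) = -6*r + 2*x (j(r, x) = 2*x + (-5 - 1)*r = 2*x - 6*r = -6*r + 2*x)
K = -127
K*j(5, 2) + 21 = -127*(-6*5 + 2*2) + 21 = -127*(-30 + 4) + 21 = -127*(-26) + 21 = 3302 + 21 = 3323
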